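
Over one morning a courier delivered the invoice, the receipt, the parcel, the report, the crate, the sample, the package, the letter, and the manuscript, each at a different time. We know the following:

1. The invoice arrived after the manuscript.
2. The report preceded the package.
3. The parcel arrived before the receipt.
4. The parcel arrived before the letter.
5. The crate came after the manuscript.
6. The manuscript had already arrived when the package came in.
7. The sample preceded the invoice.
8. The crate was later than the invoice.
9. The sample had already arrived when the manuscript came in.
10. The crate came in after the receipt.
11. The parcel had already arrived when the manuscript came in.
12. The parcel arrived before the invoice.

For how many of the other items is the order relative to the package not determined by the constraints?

4

Forced before the package: the manuscript, the parcel, the report, and the sample.
That leaves the crate, the invoice, the letter, and the receipt with no forced order relative to the package — 4.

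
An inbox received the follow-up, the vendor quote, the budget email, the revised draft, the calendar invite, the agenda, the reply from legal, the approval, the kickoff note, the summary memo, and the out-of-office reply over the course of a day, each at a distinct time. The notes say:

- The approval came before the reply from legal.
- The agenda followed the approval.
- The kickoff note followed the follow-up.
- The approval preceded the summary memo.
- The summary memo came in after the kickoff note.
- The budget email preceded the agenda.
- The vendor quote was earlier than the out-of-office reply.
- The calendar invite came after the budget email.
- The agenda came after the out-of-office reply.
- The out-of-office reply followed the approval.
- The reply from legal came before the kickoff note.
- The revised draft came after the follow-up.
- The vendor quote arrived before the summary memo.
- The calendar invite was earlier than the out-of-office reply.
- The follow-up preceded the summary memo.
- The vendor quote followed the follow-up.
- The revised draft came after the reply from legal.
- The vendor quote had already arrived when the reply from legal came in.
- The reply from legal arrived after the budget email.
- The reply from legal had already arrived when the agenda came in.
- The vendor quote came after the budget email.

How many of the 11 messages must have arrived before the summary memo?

6

Directly stated before the summary memo: the approval, the follow-up, the kickoff note, and the vendor quote.
The budget email reaches the summary memo via the budget email → the vendor quote → the summary memo.
The reply from legal reaches the summary memo via the reply from legal → the kickoff note → the summary memo.
That's the approval, the budget email, the follow-up, the kickoff note, the reply from legal, and the vendor quote — 6 in all.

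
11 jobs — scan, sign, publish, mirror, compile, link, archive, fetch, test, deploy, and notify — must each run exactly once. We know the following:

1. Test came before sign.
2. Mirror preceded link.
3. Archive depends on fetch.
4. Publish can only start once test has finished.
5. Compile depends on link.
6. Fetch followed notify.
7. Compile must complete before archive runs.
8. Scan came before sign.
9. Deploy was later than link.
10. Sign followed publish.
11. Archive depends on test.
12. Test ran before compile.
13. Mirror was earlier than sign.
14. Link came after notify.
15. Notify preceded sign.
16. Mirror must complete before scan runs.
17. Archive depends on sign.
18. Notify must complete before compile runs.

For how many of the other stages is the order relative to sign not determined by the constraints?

4

Forced before sign: mirror, notify, publish, scan, and test; forced after sign: archive.
That leaves compile, deploy, fetch, and link with no forced order relative to sign — 4.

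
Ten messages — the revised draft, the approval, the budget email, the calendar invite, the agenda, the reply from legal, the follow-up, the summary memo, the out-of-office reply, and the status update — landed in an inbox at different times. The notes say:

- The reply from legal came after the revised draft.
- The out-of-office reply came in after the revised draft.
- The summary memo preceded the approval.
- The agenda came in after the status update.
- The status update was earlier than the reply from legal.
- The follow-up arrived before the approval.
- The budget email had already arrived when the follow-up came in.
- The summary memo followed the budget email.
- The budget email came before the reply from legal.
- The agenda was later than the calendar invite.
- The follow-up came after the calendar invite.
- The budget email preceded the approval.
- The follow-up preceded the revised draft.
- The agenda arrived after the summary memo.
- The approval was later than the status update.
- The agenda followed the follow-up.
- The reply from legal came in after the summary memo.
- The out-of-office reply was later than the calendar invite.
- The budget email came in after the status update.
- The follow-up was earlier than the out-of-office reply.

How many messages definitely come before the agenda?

Directly stated before the agenda: the calendar invite, the follow-up, the status update, and the summary memo.
The budget email reaches the agenda via the budget email → the summary memo → the agenda.
No chain forces the revised draft (or any of the others) ahead of the agenda.
That's the budget email, the calendar invite, the follow-up, the status update, and the summary memo — 5 in all.

5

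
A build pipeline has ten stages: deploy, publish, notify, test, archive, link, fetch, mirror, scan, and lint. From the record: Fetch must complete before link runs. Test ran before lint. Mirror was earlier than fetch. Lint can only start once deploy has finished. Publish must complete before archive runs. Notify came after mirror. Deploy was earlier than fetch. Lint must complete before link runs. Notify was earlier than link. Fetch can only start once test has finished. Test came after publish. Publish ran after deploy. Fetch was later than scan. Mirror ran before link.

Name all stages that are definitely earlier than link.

Directly stated before link: fetch, lint, mirror, and notify.
Deploy reaches link via deploy → fetch → link.
Publish reaches link via publish → test → lint → link.
Scan reaches link via scan → fetch → link.
Likewise test reaches link by chaining the stated constraints.
No chain forces archive ahead of link.

deploy, fetch, lint, mirror, notify, publish, scan, test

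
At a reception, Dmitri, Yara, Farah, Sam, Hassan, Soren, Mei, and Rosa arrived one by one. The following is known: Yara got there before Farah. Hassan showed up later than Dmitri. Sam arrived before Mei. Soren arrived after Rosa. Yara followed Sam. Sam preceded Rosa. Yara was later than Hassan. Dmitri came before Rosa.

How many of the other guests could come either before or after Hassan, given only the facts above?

Forced before Hassan: Dmitri; forced after Hassan: Farah and Yara.
That leaves Mei, Rosa, Sam, and Soren with no forced order relative to Hassan — 4.

4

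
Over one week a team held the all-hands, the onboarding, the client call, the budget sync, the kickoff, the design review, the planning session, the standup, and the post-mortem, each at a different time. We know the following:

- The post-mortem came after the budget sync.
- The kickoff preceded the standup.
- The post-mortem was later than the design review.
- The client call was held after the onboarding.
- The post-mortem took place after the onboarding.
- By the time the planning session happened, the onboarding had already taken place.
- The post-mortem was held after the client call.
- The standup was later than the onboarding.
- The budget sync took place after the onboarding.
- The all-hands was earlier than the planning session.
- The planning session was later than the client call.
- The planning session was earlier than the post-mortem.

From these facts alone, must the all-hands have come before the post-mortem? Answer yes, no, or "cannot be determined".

yes

Chain the constraints: the all-hands → the planning session → the post-mortem. Each link is directly stated, so the all-hands comes before the post-mortem.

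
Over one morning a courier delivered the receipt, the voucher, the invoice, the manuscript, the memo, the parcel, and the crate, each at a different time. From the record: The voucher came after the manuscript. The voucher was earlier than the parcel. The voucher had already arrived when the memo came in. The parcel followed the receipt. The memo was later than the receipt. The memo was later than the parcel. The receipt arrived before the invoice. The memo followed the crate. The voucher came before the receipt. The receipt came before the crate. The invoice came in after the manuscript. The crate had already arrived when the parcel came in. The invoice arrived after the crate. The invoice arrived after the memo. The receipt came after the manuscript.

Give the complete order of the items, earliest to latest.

The constraints fix every adjacent pair, so only one ordering works:
the manuscript → the voucher → the receipt → the crate → the parcel → the memo → the invoice.

the manuscript, the voucher, the receipt, the crate, the parcel, the memo, the invoice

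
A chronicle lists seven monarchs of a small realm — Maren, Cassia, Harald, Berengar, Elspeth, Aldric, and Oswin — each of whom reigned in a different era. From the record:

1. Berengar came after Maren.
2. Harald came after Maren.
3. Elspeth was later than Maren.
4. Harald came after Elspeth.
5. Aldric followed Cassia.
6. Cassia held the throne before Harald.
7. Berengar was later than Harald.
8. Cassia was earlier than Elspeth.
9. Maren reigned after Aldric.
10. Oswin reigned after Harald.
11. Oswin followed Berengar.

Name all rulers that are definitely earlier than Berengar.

Directly stated before Berengar: Harald and Maren.
Aldric reaches Berengar via Aldric → Maren → Berengar.
Cassia reaches Berengar via Cassia → Harald → Berengar.
Elspeth reaches Berengar via Elspeth → Harald → Berengar.
No chain forces Oswin ahead of Berengar.

Aldric, Cassia, Elspeth, Harald, Maren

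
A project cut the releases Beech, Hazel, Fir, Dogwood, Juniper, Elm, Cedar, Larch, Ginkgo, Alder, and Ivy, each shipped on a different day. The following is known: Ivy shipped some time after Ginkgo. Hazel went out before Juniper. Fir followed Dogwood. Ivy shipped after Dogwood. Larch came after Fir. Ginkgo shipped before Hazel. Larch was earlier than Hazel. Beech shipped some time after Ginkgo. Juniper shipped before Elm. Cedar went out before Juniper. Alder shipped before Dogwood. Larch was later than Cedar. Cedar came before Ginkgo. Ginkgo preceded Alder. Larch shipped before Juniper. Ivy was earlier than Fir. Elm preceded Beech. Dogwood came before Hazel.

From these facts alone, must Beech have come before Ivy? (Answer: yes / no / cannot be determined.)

no

Tracing the constraints gives Ivy → Fir → Larch → Juniper → Elm → Beech, so Ivy must come before Beech.
That means Beech cannot be before Ivy.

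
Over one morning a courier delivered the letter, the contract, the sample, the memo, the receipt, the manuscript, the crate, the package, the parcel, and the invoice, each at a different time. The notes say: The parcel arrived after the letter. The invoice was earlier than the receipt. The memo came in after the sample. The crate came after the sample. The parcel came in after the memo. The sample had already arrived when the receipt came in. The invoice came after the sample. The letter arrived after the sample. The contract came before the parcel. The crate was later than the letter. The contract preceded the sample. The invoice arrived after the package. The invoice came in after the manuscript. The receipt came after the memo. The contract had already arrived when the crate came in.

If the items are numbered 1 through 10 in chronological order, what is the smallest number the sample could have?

2

The contract must come before the sample — 1 forced predecessor.
Nothing else is forced ahead of the sample, so its earliest slot is position 1 + 1 = 2.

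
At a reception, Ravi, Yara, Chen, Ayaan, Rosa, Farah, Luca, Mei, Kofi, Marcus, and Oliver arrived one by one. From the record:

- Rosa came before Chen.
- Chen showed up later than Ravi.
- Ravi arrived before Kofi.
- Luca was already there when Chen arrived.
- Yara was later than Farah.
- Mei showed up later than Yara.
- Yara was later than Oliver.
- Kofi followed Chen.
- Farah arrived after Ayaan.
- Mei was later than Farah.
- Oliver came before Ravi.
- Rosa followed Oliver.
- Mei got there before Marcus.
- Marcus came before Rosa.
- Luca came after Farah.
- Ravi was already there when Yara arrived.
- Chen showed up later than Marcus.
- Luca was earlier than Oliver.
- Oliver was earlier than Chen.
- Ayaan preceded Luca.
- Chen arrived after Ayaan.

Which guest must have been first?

Ayaan

Ayaan has a chain of constraints placing them before every other guest, so Ayaan must be first.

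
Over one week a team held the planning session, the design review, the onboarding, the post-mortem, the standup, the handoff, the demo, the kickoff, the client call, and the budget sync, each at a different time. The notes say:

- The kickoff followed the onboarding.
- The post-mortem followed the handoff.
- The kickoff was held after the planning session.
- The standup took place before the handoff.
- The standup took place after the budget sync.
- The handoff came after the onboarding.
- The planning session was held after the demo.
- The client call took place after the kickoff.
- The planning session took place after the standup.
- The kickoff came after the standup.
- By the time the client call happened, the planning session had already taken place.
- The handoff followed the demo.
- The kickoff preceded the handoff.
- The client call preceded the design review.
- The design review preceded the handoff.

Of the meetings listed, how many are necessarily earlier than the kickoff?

5

Directly stated before the kickoff: the onboarding, the planning session, and the standup.
The budget sync reaches the kickoff via the budget sync → the standup → the kickoff.
The demo reaches the kickoff via the demo → the planning session → the kickoff.
No chain forces the client call (or any of the others) ahead of the kickoff.
That's the budget sync, the demo, the onboarding, the planning session, and the standup — 5 in all.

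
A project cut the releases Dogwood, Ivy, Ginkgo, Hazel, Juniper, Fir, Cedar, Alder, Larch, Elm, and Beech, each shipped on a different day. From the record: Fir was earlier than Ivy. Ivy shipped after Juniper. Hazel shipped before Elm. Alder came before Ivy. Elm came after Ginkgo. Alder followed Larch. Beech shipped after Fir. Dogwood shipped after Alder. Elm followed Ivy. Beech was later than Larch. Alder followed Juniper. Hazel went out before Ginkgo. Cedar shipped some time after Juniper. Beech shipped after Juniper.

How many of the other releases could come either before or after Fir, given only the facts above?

Forced after Fir: Beech, Elm, and Ivy.
That leaves Alder, Cedar, Dogwood, Ginkgo, Hazel, Juniper, and Larch with no forced order relative to Fir — 7.

7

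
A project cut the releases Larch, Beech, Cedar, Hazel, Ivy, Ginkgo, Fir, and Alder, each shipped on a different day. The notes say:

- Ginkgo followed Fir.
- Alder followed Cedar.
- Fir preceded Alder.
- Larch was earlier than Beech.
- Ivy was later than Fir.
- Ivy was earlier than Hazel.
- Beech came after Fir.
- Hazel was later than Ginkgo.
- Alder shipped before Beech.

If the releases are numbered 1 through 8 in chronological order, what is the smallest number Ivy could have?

Fir must come before Ivy — 1 forced predecessor.
Nothing else is forced ahead of Ivy, so its earliest slot is position 1 + 1 = 2.

2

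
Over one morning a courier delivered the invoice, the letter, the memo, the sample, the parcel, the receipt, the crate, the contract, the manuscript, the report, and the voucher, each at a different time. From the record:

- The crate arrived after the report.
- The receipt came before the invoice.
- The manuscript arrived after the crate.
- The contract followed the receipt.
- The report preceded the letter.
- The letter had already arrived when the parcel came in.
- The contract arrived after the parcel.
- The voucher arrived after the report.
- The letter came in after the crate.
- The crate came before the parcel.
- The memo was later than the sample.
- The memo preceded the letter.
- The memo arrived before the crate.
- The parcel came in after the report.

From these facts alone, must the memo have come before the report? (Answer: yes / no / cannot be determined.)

No chain of stated constraints runs from the memo to the report, and none runs from the report to the memo either.
So the relative order of the memo and the report is not fixed by the given facts.

cannot be determined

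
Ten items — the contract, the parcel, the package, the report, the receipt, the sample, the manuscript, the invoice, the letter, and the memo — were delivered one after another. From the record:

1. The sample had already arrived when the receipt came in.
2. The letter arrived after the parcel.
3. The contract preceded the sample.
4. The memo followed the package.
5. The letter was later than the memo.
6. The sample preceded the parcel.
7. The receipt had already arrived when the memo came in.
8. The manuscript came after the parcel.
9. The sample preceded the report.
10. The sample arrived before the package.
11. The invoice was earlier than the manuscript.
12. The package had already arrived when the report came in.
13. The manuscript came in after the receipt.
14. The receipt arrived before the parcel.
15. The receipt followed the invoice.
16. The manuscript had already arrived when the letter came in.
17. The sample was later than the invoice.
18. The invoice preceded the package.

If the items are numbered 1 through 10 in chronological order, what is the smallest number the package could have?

4

The contract, the invoice, and the sample must all come before the package — 3 forced predecessors.
Nothing else is forced ahead of the package, so its earliest slot is position 3 + 1 = 4.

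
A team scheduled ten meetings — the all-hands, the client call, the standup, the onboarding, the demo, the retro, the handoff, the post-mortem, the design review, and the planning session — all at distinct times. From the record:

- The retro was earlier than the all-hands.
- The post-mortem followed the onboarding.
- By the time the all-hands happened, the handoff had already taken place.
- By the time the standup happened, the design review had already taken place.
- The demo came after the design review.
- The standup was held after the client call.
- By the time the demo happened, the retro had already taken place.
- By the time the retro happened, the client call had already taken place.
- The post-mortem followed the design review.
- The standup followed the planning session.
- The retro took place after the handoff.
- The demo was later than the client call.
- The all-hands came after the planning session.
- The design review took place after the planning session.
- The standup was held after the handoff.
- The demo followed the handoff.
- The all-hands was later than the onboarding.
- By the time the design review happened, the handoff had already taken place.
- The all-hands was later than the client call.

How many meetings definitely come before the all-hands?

Directly stated before the all-hands: the client call, the handoff, the onboarding, the planning session, and the retro.
That's the client call, the handoff, the onboarding, the planning session, and the retro — 5 in all.

5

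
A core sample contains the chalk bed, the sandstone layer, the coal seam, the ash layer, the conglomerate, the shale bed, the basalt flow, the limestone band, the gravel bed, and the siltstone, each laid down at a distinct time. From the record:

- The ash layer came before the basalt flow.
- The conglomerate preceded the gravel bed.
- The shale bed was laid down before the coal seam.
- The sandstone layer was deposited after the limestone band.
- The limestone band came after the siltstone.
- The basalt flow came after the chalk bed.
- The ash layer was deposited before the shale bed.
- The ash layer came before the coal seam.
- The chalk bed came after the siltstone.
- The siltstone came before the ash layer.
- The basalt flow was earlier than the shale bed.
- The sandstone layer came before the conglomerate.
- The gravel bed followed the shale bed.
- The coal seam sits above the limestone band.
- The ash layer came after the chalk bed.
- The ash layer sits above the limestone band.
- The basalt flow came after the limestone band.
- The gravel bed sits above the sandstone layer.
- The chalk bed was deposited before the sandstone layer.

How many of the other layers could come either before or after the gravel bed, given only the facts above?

Forced before the gravel bed: the ash layer, the basalt flow, the chalk bed, the conglomerate, the limestone band, the sandstone layer, the shale bed, and the siltstone.
That leaves the coal seam with no forced order relative to the gravel bed — 1.

1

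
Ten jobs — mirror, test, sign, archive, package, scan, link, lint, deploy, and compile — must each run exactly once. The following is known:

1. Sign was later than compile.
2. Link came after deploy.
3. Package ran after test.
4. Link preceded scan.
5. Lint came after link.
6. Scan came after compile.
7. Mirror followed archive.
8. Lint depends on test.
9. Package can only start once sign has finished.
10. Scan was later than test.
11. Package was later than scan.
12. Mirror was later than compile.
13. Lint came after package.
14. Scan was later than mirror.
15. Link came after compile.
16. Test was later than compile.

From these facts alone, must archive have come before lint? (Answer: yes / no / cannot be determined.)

yes

Chain the constraints: archive → mirror → scan → package → lint. Each link is directly stated, so archive comes before lint.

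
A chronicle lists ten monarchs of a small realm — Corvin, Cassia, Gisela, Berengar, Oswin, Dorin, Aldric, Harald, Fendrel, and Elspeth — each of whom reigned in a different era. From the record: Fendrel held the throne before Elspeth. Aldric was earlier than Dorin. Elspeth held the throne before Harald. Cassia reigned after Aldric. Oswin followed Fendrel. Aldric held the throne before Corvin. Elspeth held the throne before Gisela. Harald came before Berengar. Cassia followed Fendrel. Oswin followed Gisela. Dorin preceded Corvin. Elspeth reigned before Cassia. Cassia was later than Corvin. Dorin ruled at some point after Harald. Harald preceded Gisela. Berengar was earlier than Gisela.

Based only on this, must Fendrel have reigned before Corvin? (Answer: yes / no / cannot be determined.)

Chain the constraints: Fendrel → Elspeth → Harald → Dorin → Corvin. Each link is directly stated, so Fendrel comes before Corvin.

yes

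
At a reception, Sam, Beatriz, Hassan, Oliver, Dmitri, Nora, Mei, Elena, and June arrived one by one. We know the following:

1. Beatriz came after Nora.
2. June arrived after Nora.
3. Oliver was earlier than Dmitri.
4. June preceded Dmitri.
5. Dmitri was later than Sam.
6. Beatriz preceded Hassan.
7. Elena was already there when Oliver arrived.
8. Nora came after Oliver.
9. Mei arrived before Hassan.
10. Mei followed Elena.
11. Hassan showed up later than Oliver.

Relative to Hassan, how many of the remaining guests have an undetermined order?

3

Forced before Hassan: Beatriz, Elena, Mei, Nora, and Oliver.
That leaves Dmitri, June, and Sam with no forced order relative to Hassan — 3.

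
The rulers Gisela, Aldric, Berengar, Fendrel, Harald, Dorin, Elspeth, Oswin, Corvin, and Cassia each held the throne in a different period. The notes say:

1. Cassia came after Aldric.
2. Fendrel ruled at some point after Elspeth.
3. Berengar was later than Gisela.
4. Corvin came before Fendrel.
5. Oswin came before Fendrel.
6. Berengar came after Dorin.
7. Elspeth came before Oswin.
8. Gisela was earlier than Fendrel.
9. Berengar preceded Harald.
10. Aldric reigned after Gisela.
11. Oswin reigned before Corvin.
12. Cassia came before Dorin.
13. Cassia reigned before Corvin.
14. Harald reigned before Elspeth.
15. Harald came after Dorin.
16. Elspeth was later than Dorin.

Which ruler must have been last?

Every other ruler has a chain of constraints placing them before Fendrel, so Fendrel is last.

Fendrel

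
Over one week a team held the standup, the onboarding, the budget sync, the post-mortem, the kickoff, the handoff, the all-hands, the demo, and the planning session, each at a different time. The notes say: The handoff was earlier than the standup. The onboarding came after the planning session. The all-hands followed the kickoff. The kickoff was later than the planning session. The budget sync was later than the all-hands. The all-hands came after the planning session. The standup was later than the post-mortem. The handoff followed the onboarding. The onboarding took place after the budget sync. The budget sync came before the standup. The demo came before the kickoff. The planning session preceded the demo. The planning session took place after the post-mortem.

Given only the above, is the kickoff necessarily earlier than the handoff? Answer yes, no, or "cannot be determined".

yes

Chain the constraints: the kickoff → the all-hands → the budget sync → the onboarding → the handoff. Each link is directly stated, so the kickoff comes before the handoff.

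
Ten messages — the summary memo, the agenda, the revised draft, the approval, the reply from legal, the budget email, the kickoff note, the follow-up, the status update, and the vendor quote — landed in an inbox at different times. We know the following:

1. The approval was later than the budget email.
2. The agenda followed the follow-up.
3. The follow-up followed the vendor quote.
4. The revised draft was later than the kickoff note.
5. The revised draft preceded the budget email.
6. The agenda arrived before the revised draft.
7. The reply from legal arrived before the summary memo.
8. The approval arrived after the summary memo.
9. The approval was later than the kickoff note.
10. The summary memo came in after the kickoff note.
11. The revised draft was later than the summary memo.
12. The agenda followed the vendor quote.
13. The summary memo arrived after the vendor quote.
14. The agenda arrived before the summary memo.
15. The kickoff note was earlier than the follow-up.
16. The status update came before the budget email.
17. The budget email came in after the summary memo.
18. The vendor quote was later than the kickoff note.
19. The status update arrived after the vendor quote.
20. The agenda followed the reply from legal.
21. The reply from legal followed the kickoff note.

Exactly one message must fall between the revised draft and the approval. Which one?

the budget email

Tracing the constraints gives the revised draft → the budget email → the approval, so the budget email sits after the revised draft and before the approval.
No other message is forced both after the revised draft and before the approval.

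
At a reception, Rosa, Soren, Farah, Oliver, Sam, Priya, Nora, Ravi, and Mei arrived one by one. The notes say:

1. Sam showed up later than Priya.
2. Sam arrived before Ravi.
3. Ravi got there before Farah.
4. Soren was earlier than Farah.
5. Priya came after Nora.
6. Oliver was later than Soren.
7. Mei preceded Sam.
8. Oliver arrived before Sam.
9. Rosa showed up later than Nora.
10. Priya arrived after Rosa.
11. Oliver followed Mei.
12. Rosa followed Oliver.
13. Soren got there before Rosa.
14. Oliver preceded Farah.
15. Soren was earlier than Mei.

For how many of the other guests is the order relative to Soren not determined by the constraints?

Forced after Soren: Farah, Mei, Oliver, Priya, Ravi, Rosa, and Sam.
That leaves Nora with no forced order relative to Soren — 1.

1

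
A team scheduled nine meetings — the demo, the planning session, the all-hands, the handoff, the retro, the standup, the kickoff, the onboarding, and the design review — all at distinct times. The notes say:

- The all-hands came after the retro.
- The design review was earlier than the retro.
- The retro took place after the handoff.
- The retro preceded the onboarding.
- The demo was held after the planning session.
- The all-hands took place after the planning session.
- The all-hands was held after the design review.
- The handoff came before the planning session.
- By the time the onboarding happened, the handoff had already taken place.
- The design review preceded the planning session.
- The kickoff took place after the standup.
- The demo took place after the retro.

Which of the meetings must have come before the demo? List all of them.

the design review, the handoff, the planning session, the retro

Directly stated before the demo: the planning session and the retro.
The design review reaches the demo via the design review → the retro → the demo.
The handoff reaches the demo via the handoff → the retro → the demo.
No chain forces the kickoff (or any of the others) ahead of the demo.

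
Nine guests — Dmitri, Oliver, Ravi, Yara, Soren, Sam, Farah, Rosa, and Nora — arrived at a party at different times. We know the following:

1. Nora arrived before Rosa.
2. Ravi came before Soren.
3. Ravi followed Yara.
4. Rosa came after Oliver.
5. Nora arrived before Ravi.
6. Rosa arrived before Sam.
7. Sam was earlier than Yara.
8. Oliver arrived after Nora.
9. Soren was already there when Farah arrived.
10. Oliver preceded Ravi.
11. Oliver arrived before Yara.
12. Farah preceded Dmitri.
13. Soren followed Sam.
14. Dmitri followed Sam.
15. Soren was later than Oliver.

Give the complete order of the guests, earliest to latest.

Nora, Oliver, Rosa, Sam, Yara, Ravi, Soren, Farah, Dmitri

The constraints fix every adjacent pair, so only one ordering works:
Nora → Oliver → Rosa → Sam → Yara → Ravi → Soren → Farah → Dmitri.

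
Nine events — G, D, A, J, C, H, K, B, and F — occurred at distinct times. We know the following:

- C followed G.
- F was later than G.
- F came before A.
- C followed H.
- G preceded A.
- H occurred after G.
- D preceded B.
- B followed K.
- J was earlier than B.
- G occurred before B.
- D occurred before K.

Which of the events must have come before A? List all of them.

Directly stated before A: F and G.

F, G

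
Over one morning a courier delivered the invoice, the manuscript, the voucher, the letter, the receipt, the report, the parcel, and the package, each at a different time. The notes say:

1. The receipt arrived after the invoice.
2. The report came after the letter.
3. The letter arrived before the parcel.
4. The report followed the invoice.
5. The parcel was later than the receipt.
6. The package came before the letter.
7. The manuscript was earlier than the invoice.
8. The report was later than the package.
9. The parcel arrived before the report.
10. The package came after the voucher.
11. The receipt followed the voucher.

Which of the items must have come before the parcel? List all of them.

the invoice, the letter, the manuscript, the package, the receipt, the voucher

Directly stated before the parcel: the letter and the receipt.
The invoice reaches the parcel via the invoice → the receipt → the parcel.
The manuscript reaches the parcel via the manuscript → the invoice → the receipt → the parcel.
The package reaches the parcel via the package → the letter → the parcel.
Likewise the voucher reaches the parcel by chaining the stated constraints.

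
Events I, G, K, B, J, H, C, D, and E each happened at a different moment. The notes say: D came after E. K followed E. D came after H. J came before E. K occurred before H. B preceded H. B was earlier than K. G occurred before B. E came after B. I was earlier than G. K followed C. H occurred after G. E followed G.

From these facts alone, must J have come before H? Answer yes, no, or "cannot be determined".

Chain the constraints: J → E → K → H. Each link is directly stated, so J comes before H.

yes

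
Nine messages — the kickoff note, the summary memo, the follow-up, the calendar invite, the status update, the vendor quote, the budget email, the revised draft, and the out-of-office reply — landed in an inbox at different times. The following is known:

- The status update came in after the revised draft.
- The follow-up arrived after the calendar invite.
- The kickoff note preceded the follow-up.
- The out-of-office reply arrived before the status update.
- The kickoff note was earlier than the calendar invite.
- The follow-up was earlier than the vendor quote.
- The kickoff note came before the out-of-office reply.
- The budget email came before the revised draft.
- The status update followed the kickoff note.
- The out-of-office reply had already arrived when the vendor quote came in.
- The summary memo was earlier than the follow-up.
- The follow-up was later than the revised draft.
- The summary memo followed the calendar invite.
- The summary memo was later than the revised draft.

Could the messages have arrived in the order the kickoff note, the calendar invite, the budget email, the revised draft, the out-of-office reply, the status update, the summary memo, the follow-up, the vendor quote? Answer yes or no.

Check each stated constraint against the proposed order — e.g. the calendar invite is ahead of the follow-up; the kickoff note is ahead of the follow-up. Every pair is in the required order; nothing is violated.

yes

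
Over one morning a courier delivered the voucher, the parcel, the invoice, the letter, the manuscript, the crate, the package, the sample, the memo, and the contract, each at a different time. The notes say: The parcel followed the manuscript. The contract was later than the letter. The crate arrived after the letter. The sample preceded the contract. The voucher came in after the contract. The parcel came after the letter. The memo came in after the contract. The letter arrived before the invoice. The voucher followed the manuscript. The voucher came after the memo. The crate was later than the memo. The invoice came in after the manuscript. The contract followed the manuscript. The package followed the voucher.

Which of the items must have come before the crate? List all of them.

the contract, the letter, the manuscript, the memo, the sample

Directly stated before the crate: the letter and the memo.
The contract reaches the crate via the contract → the memo → the crate.
The manuscript reaches the crate via the manuscript → the contract → the memo → the crate.
The sample reaches the crate via the sample → the contract → the memo → the crate.
No chain forces the parcel (or any of the others) ahead of the crate.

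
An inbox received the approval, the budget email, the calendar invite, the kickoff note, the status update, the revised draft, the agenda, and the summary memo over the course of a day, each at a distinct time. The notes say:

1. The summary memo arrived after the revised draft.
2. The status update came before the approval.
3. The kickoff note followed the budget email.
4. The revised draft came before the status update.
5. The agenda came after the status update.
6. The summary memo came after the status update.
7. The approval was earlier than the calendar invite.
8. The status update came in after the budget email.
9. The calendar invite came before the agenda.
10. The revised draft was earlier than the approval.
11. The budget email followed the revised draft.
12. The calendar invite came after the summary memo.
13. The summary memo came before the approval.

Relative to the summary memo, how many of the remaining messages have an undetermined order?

Forced before the summary memo: the budget email, the revised draft, and the status update; forced after the summary memo: the agenda, the approval, and the calendar invite.
That leaves the kickoff note with no forced order relative to the summary memo — 1.

1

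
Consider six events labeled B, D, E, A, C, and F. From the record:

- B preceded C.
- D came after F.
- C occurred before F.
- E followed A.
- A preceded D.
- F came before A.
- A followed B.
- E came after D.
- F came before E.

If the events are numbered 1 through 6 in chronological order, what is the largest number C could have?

C must come before A, D, E, and F — 4 events forced after it.
Everything else can be placed before C in some valid order, so C can sit as late as position 6 − 4 = 2.

2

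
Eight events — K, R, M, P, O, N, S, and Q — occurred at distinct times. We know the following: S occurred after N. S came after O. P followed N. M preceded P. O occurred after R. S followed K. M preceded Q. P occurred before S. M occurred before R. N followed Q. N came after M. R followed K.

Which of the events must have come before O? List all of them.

K, M, R

Directly stated before O: R.
K reaches O via K → R → O.
M reaches O via M → R → O.
No chain forces P (or any of the others) ahead of O.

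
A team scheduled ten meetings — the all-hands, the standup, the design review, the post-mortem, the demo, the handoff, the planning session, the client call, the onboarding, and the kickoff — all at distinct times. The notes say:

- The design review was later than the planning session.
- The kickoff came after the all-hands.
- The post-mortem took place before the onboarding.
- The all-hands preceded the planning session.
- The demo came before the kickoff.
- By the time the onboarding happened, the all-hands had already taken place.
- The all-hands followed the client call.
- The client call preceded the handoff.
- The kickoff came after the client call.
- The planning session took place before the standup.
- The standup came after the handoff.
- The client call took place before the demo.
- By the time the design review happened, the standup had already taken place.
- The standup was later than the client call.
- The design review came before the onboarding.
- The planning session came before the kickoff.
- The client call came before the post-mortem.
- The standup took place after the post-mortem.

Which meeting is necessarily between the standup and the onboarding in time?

the design review

Tracing the constraints gives the standup → the design review → the onboarding, so the design review sits after the standup and before the onboarding.
No other meeting is forced both after the standup and before the onboarding.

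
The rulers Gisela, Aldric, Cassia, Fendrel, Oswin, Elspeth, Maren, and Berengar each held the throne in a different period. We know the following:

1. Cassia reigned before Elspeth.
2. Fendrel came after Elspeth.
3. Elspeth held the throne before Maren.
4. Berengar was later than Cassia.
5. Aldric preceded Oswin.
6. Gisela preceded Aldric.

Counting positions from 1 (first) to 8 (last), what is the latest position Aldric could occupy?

Aldric must come before Oswin — 1 ruler forced after them.
Everything else can be placed before Aldric in some valid order, so Aldric can sit as late as position 8 − 1 = 7.

7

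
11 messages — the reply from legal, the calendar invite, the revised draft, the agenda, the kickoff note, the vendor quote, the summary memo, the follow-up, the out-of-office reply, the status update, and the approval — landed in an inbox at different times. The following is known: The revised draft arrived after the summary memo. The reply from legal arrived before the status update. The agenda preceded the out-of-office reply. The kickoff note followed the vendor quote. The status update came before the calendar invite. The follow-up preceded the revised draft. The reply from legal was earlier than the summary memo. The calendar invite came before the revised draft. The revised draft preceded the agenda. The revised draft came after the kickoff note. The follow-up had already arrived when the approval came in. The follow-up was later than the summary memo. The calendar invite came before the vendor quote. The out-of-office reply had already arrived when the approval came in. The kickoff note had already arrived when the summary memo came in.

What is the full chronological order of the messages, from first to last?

the reply from legal, the status update, the calendar invite, the vendor quote, the kickoff note, the summary memo, the follow-up, the revised draft, the agenda, the out-of-office reply, the approval

The constraints fix every adjacent pair, so only one ordering works:
the reply from legal → the status update → the calendar invite → the vendor quote → the kickoff note → the summary memo → the follow-up → the revised draft → the agenda → the out-of-office reply → the approval.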